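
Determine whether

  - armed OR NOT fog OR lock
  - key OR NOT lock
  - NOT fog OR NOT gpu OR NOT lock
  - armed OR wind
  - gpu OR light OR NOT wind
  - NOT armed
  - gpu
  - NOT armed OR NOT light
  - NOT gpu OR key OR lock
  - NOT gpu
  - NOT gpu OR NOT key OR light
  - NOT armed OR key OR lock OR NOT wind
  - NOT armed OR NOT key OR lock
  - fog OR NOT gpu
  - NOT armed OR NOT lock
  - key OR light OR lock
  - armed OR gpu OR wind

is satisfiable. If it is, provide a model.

The formula is unsatisfiable.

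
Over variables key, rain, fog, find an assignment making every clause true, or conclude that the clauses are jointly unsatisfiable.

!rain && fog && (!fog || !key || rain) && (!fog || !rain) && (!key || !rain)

Unit clause (!rain) forces rain = False.
Unit clause (fog) forces fog = True.
In (!fog || !key || rain) only !key is left, so key = False.
Check each clause:
  (!rain): !rain holds.
  (fog): fog holds.
  (!fog || !key || rain): !key holds.
  (!fog || !rain): !rain holds.
  (!key || !rain): !key holds.
All clauses satisfied.

key = False, rain = False, fog = True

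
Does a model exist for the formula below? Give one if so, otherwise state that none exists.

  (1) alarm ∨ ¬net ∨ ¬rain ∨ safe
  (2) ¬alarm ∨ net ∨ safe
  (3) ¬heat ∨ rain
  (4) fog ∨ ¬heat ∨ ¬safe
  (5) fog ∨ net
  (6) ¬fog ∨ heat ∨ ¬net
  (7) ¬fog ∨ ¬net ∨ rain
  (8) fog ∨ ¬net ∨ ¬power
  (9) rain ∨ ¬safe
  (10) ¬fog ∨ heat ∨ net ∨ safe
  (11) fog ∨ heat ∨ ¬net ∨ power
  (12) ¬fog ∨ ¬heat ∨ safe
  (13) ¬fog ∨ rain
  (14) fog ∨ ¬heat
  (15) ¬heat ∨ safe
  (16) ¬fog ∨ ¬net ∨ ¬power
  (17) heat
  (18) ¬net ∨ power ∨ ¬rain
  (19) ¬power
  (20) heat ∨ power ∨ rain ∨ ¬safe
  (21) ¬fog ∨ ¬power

Unit clause (heat) forces heat = True.
Unit clause (¬power) forces power = False.
In (¬heat ∨ rain) only rain is left, so rain = True.
In (fog ∨ ¬heat) only fog is left, so fog = True.
In (¬heat ∨ safe) only safe is left, so safe = True.
In (¬net ∨ power ∨ ¬rain) only ¬net is left, so net = False.
Set alarm = False.
All clauses satisfied.

heat=T; power=F; net=F; fog=T; rain=T; safe=T; alarm=F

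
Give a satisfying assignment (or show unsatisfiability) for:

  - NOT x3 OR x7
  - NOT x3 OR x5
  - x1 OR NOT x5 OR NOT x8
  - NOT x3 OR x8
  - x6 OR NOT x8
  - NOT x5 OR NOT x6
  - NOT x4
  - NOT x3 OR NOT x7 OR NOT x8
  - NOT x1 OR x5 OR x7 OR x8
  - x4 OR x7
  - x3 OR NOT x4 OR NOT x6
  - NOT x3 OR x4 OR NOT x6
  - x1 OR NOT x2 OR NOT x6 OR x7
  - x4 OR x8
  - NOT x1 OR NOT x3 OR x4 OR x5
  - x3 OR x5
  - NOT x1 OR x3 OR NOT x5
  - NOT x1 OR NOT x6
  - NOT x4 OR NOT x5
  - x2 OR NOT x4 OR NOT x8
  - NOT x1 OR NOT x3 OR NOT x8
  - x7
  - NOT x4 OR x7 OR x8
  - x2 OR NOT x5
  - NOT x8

Case x4 = True:
  Clause (NOT x4) is falsified — contradiction.
Case x4 = False:
  (x4 OR x7) forces x7 = True.
  (x4 OR x8) forces x8 = True.
  Clause (NOT x8) is falsified — contradiction.
Both cases fail, so the formula is unsatisfiable.

No satisfying assignment exists.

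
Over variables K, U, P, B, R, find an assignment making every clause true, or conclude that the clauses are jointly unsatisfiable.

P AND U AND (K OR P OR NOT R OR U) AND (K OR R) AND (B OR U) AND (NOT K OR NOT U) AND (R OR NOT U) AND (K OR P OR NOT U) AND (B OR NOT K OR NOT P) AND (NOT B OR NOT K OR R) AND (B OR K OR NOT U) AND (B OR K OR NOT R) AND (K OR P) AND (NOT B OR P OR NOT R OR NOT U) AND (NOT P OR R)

Unit clause (P) forces P = True.
Unit clause (U) forces U = True.
In (NOT K OR NOT U) only NOT K is left, so K = False.
In (R OR NOT U) only R is left, so R = True.
In (B OR K OR NOT U) only B is left, so B = True.
All clauses satisfied.

K=F, U=T, P=T, B=T, R=T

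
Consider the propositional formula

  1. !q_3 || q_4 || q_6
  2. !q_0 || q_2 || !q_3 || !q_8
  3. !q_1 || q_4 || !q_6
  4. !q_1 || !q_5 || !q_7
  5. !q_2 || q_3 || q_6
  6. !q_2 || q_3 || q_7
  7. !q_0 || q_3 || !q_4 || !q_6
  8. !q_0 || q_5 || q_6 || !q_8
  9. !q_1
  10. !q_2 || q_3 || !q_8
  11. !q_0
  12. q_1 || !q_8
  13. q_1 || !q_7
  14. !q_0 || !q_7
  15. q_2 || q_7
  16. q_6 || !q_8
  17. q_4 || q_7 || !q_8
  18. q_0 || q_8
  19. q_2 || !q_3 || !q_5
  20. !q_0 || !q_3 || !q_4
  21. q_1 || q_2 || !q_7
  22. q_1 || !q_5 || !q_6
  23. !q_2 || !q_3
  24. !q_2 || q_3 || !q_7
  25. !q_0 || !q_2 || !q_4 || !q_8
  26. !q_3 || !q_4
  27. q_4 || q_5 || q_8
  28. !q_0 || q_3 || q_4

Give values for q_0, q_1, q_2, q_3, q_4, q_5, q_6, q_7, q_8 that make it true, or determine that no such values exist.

Case q_0 = True:
  Clause (!q_0) is falsified — contradiction.
Case q_0 = False:
  (!q_1) forces q_1 = False.
  (q_1 || !q_8) forces q_8 = False.
  Clause (q_0 || q_8) is falsified — contradiction.
Both cases fail, so the formula is unsatisfiable.

The formula is unsatisfiable.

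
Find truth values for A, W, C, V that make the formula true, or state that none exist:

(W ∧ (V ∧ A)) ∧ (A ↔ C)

A = True, W = True, C = True, V = True

  W ∧ (V ∧ A) = True
    V ∧ A = True
  A ↔ C = True
Both conjuncts True, so the formula holds.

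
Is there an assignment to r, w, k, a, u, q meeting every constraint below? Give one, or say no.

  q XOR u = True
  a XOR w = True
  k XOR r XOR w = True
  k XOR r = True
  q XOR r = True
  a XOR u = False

r: True; w: False; k: False; a: True; u: True; q: False

q XOR u = F XOR T = True ✓
a XOR w = T XOR F = True ✓
k XOR r XOR w = F XOR T XOR F = True ✓
k XOR r = F XOR T = True ✓
q XOR r = F XOR T = True ✓
a XOR u = T XOR T = False ✓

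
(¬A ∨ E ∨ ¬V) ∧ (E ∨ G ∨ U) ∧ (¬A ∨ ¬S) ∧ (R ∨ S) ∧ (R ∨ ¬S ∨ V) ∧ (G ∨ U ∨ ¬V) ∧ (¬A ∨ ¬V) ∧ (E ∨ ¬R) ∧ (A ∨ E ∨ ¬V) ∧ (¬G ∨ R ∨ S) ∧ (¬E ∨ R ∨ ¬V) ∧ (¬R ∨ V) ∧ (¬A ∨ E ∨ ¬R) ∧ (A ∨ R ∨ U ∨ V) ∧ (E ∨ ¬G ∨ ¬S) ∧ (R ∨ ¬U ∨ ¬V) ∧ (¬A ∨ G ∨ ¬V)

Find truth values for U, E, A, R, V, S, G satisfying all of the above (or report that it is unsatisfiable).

U = True, E = True, A = False, R = True, V = True, S = True, G = False

Set U = True.
Try E = False:
  (E ∨ ¬R) forces R = False.
  (R ∨ S) forces S = True.
  (¬A ∨ ¬S) forces A = False.
  (R ∨ ¬S ∨ V) forces V = True.
  clause (A ∨ E ∨ ¬V) is falsified — backtrack.
So E = True.
Try A = True:
  (¬A ∨ ¬S) forces S = False.
  (R ∨ S) forces R = True.
  (¬A ∨ ¬V) forces V = False.
  clause (¬R ∨ V) is falsified — backtrack.
So A = False.
Set R = True.
  then (¬R ∨ V) forces V = True.
Set S = True.
Set G = False.
All clauses satisfied.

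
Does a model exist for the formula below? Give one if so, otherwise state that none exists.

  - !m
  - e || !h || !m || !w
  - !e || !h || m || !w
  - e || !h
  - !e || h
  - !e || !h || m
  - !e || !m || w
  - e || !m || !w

h=F, e=F, w=T, m=F

Unit clause (!m) forces m = False.
Try h = True:
  (e || !h) forces e = True.
  clause (!e || !h || m) is falsified — backtrack.
So h = False.
  then (!e || h) forces e = False.
Set w = True.
All clauses satisfied.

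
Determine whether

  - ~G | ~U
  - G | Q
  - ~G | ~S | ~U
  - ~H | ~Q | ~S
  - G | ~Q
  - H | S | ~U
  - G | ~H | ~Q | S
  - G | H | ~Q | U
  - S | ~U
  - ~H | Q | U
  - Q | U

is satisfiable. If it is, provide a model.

Set S = False.
  then (S | ~U) forces U = False.
  then (Q | U) forces Q = True.
  then (G | ~Q) forces G = True.
Set H = False.
All clauses satisfied.

S = False; Q = True; H = False; G = True; U = False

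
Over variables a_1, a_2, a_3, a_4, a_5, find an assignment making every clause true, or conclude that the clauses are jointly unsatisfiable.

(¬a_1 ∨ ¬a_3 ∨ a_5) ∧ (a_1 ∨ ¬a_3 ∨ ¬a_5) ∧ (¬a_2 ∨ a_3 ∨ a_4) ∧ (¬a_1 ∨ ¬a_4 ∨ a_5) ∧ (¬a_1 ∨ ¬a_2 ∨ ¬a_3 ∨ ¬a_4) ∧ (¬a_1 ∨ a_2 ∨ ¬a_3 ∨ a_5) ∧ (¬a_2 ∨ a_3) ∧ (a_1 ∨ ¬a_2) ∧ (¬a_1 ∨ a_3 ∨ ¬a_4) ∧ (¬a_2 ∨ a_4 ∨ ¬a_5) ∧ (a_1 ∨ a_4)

Set a_1 = False.
  then (a_1 ∨ ¬a_2) forces a_2 = False.
  then (a_1 ∨ a_4) forces a_4 = True.
Set a_3 = True.
  then (a_1 ∨ ¬a_3 ∨ ¬a_5) forces a_5 = False.
All clauses satisfied.

a_1=F, a_2=F, a_3=T, a_4=T, a_5=F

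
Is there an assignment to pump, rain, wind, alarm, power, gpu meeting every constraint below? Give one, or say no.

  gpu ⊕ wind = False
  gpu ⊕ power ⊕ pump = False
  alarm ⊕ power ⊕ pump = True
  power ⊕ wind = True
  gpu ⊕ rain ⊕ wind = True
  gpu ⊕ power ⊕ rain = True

Unsatisfiable — no assignment works.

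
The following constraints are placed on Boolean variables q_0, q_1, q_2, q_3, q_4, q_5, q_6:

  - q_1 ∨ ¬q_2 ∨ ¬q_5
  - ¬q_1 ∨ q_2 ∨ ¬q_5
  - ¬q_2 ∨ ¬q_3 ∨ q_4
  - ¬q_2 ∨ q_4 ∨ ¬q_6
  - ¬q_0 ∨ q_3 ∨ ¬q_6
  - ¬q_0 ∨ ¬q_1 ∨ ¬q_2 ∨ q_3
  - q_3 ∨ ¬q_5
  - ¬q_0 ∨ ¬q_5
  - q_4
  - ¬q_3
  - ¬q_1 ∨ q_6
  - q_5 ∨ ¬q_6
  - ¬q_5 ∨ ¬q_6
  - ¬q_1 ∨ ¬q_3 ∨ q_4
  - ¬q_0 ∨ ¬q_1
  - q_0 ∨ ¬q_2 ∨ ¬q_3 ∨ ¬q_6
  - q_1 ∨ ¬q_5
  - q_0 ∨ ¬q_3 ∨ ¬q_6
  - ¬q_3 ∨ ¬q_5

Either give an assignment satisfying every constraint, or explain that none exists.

q_0 = False, q_1 = False, q_2 = True, q_3 = False, q_4 = True, q_5 = False, q_6 = False

Unit clause (q_4) forces q_4 = True.
Unit clause (¬q_3) forces q_3 = False.
In (q_3 ∨ ¬q_5) only ¬q_5 is left, so q_5 = False.
In (q_5 ∨ ¬q_6) only ¬q_6 is left, so q_6 = False.
In (¬q_1 ∨ q_6) only ¬q_1 is left, so q_1 = False.
Set q_0 = False.
Set q_2 = True.
All clauses satisfied.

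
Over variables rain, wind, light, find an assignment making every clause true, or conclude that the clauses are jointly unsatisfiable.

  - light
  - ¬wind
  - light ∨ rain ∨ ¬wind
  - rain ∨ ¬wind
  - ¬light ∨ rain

Unit clause (light) forces light = True.
Unit clause (¬wind) forces wind = False.
In (¬light ∨ rain) only rain is left, so rain = True.
All clauses satisfied.

rain=T, wind=F, light=T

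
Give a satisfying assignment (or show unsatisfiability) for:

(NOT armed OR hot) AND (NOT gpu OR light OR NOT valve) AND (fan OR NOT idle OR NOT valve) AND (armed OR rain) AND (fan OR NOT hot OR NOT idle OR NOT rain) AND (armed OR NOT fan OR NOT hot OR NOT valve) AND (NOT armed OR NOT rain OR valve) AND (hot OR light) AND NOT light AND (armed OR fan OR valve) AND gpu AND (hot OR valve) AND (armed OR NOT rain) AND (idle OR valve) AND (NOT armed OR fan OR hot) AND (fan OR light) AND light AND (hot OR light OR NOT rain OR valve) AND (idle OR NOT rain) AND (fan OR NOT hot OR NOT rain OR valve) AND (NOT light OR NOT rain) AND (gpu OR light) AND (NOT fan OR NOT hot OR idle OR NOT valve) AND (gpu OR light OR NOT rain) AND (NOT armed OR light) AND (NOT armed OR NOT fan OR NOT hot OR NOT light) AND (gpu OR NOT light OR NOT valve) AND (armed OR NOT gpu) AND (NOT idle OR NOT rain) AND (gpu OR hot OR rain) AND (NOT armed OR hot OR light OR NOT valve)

The formula is unsatisfiable.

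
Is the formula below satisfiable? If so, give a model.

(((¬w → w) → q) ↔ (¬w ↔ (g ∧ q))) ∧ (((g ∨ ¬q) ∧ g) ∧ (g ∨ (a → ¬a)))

g: True; q: True; a: False; w: False

  ((¬w → w) → q) ↔ (¬w ↔ (g ∧ q)) = True
    (¬w → w) → q = True
      ¬w → w = False
        ¬w = True
    ¬w ↔ (g ∧ q) = True
      ¬w = True
      g ∧ q = True
  ((g ∨ ¬q) ∧ g) ∧ (g ∨ (a → ¬a)) = True
    (g ∨ ¬q) ∧ g = True
      g ∨ ¬q = True
        ¬q = False
    g ∨ (a → ¬a) = True
      a → ¬a = True
        ¬a = True
Both conjuncts True, so the formula holds.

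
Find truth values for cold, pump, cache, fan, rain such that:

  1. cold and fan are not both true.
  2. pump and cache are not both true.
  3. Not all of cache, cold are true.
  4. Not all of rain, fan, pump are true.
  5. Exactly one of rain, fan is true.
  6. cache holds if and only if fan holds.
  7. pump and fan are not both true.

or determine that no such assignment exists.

cold = False, pump = False, cache = True, fan = True, rain = False

  (1) cold=F, fan=T — not both ✓
  (2) pump=F, cache=T — not both ✓
  (3) {cache, cold}: 1/2 true — not all ✓
  (4) {rain, fan, pump}: 1/3 true — not all ✓
  (5) {rain, fan}: 1 true — exactly one ✓
  (6) cache=T, fan=T — same ✓
  (7) pump=F, fan=T — not both ✓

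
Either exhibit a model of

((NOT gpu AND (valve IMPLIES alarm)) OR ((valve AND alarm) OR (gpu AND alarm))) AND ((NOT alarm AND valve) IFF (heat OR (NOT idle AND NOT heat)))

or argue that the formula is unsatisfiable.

idle = True, valve = True, gpu = True, heat = False, alarm = True

  (NOT gpu AND (valve IMPLIES alarm)) OR ((valve AND alarm) OR (gpu AND alarm)) = True
    NOT gpu AND (valve IMPLIES alarm) = False
      NOT gpu = False
      valve IMPLIES alarm = True
    (valve AND alarm) OR (gpu AND alarm) = True
      valve AND alarm = True
      gpu AND alarm = True
  (NOT alarm AND valve) IFF (heat OR (NOT idle AND NOT heat)) = True
    NOT alarm AND valve = False
      NOT alarm = False
    heat OR (NOT idle AND NOT heat) = False
      NOT idle AND NOT heat = False
        NOT idle = False
        NOT heat = True
Both conjuncts True, so the formula holds.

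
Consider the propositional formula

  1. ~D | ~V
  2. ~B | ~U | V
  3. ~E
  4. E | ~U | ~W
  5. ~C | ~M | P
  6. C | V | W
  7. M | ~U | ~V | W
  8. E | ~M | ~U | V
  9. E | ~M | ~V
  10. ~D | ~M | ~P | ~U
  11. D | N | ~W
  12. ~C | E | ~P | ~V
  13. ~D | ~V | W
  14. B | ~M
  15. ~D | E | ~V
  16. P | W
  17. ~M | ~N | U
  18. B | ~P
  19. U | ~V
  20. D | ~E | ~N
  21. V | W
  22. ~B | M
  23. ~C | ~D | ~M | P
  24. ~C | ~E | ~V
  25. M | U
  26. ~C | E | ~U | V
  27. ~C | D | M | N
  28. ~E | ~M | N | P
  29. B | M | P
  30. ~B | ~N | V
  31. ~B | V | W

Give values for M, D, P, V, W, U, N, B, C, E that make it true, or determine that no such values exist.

Unit clause (~E) forces E = False.
Try M = False:
  (~B | M) forces B = False.
  (B | ~P) forces P = False.
  clause (B | M | P) is falsified — backtrack.
So M = True.
  then (E | ~M | ~V) forces V = False.
  then (B | ~M) forces B = True.
  then (V | W) forces W = True.
  then (~B | ~N | V) forces N = False.
  then (~B | ~U | V) forces U = False.
  then (D | N | ~W) forces D = True.
Set P = True.
Set C = False.
All clauses satisfied.

M=T, D=T, P=T, V=F, W=T, U=F, N=F, B=T, C=F, E=F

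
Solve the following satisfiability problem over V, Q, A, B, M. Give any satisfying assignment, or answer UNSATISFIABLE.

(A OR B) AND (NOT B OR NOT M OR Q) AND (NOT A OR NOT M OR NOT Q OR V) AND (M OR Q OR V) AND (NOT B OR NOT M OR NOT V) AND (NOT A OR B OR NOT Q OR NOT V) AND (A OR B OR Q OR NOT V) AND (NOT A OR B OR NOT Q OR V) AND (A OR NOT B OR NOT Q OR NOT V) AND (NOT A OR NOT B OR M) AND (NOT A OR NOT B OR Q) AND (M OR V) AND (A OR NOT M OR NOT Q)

Set V = True.
Set Q = False.
Set A = True.
  then (NOT A OR NOT B OR Q) forces B = False.
Set M = False.
All clauses satisfied.

V = True; Q = False; A = True; B = False; M = False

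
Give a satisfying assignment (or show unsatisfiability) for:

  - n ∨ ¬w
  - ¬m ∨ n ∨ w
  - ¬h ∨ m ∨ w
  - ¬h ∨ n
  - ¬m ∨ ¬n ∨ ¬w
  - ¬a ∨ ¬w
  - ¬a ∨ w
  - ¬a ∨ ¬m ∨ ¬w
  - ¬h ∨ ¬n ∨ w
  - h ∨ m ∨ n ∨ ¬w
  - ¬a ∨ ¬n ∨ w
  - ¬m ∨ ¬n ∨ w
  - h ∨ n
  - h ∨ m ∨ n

Try n = False:
  (n ∨ ¬w) forces w = False.
  (¬m ∨ n ∨ w) forces m = False.
  (¬h ∨ m ∨ w) forces h = False.
  clause (h ∨ n) is falsified — backtrack.
So n = True.
Set h = False.
Set w = True.
  then (¬m ∨ ¬n ∨ ¬w) forces m = False.
  then (¬a ∨ ¬w) forces a = False.
All clauses satisfied.

n = True, h = False, w = True, m = False, a = False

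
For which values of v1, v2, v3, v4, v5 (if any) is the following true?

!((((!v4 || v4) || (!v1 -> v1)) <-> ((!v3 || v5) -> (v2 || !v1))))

v1=T; v2=F; v3=F; v4=F; v5=F

  !((((!v4 || v4) || (!v1 -> v1)) <-> ((!v3 || v5) -> (v2 || !v1)))) = True
    ((!v4 || v4) || (!v1 -> v1)) <-> ((!v3 || v5) -> (v2 || !v1)) = False
      (!v4 || v4) || (!v1 -> v1) = True
        !v4 || v4 = True
          !v4 = True
        !v1 -> v1 = True
          !v1 = False
      (!v3 || v5) -> (v2 || !v1) = False
        !v3 || v5 = True
          !v3 = True
        v2 || !v1 = False
          !v1 = False
The formula evaluates to True.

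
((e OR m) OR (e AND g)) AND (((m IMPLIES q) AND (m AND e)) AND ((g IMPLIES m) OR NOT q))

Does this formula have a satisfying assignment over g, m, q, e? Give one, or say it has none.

g=F, m=T, q=T, e=T

  (e OR m) OR (e AND g) = True
    e OR m = True
    e AND g = False
  ((m IMPLIES q) AND (m AND e)) AND ((g IMPLIES m) OR NOT q) = True
    (m IMPLIES q) AND (m AND e) = True
      m IMPLIES q = True
      m AND e = True
    (g IMPLIES m) OR NOT q = True
      g IMPLIES m = True
      NOT q = False
Both conjuncts True, so the formula holds.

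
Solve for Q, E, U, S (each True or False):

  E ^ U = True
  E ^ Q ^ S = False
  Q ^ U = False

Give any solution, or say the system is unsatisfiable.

Q: False, E: True, U: False, S: True

E ^ U = T ^ F = True ✓
E ^ Q ^ S = T ^ F ^ T = False ✓
Q ^ U = F ^ F = False ✓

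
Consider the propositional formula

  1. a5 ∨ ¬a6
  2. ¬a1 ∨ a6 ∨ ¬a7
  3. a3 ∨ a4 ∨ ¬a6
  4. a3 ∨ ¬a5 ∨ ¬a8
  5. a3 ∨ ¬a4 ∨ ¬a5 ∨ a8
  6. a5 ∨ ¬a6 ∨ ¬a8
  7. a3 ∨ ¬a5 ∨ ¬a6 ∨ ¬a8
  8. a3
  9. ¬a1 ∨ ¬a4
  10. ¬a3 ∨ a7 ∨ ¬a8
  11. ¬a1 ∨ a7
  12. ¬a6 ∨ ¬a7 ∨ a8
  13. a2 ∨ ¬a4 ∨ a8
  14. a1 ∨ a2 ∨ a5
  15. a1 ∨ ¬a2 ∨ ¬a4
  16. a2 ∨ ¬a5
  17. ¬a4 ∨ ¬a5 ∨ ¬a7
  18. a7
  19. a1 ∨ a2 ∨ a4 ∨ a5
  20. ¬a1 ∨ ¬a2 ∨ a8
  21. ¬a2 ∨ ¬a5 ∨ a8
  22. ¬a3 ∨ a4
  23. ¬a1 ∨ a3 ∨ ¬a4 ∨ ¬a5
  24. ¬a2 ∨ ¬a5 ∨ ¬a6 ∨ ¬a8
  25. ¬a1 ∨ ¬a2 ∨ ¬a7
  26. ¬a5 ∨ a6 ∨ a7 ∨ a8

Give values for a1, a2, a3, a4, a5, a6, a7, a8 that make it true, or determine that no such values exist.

UNSATISFIABLE

Case a3 = True:
  (a7) forces a7 = True.
  (¬a3 ∨ a4) forces a4 = True.
  (¬a1 ∨ ¬a4) forces a1 = False.
  (a1 ∨ ¬a2 ∨ ¬a4) forces a2 = False.
  (a2 ∨ ¬a4 ∨ a8) forces a8 = True.
  (a1 ∨ a2 ∨ a5) forces a5 = True.
  Clause (a2 ∨ ¬a5) is falsified — contradiction.
Case a3 = False:
  Clause (a3) is falsified — contradiction.
Both cases fail, so the formula is unsatisfiable.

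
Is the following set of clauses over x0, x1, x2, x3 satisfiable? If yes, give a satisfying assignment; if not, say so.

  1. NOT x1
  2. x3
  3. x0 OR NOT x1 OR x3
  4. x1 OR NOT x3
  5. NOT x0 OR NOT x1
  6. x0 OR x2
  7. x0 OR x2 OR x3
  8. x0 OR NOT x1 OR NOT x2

The formula is unsatisfiable.

Case x1 = True:
  Clause (NOT x1) is falsified — contradiction.
Case x1 = False:
  (x3) forces x3 = True.
  Clause (x1 OR NOT x3) is falsified — contradiction.
Both cases fail, so the formula is unsatisfiable.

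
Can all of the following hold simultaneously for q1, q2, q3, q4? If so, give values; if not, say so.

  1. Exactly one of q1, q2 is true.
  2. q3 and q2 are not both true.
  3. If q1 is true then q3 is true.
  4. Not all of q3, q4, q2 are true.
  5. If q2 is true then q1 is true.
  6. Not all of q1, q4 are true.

q1: True; q2: False; q3: True; q4: False

  (1) {q1, q2}: 1 true — exactly one ✓
  (2) q3=T, q2=F — not both ✓
  (3) q1=T ⇒ q3: T ✓
  (4) {q3, q4, q2}: 1/3 true — not all ✓
  (5) q2=F ⇒ q1: vacuous ✓
  (6) {q1, q4}: 1/2 true — not all ✓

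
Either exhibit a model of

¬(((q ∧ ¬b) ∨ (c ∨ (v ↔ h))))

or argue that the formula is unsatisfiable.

q = True, v = False, b = True, h = True, c = False

  ¬(((q ∧ ¬b) ∨ (c ∨ (v ↔ h)))) = True
    (q ∧ ¬b) ∨ (c ∨ (v ↔ h)) = False
      q ∧ ¬b = False
        ¬b = False
      c ∨ (v ↔ h) = False
        v ↔ h = False
The formula evaluates to True.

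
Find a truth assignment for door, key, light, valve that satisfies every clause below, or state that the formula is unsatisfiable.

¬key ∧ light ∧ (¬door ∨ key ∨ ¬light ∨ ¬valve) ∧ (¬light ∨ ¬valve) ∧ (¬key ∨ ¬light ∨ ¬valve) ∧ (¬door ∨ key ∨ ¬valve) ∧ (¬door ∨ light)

door: True; key: False; light: True; valve: False

Unit clause (¬key) forces key = False.
Unit clause (light) forces light = True.
In (¬light ∨ ¬valve) only ¬valve is left, so valve = False.
Set door = True.
Check each clause:
  (¬key): ¬key holds.
  (light): light holds.
  (¬door ∨ key ∨ ¬light ∨ ¬valve): ¬valve holds.
  (¬light ∨ ¬valve): ¬valve holds.
  (¬key ∨ ¬light ∨ ¬valve): ¬key holds.
  (¬door ∨ key ∨ ¬valve): ¬valve holds.
  (¬door ∨ light): light holds.
All clauses satisfied.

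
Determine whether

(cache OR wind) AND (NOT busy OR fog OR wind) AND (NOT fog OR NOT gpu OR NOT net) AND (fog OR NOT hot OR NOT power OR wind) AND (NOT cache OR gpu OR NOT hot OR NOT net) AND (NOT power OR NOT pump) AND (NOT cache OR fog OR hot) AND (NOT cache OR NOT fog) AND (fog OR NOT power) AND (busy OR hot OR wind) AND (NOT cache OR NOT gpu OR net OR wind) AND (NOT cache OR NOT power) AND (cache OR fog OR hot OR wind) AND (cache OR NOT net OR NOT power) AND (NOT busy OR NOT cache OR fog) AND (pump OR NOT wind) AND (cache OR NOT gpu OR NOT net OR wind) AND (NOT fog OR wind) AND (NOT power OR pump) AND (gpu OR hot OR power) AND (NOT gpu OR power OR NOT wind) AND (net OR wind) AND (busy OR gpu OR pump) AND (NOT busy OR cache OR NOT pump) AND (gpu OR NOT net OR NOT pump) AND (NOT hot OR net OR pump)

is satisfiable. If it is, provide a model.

Set busy = False.
Try power = True:
  (NOT power OR NOT pump) forces pump = False.
  clause (NOT power OR pump) is falsified — backtrack.
So power = False.
Try hot = False:
  (busy OR hot OR wind) forces wind = True.
  (pump OR NOT wind) forces pump = True.
  (gpu OR hot OR power) forces gpu = True.
  clause (NOT gpu OR power OR NOT wind) is falsified — backtrack.
So hot = True.
Set gpu = False.
  then (busy OR gpu OR pump) forces pump = True.
  then (gpu OR NOT net OR NOT pump) forces net = False.
  then (net OR wind) forces wind = True.
Set cache = False.
Set fog = True.
All clauses satisfied.

busy=F; power=F; hot=T; gpu=F; pump=T; net=F; cache=F; fog=T; wind=T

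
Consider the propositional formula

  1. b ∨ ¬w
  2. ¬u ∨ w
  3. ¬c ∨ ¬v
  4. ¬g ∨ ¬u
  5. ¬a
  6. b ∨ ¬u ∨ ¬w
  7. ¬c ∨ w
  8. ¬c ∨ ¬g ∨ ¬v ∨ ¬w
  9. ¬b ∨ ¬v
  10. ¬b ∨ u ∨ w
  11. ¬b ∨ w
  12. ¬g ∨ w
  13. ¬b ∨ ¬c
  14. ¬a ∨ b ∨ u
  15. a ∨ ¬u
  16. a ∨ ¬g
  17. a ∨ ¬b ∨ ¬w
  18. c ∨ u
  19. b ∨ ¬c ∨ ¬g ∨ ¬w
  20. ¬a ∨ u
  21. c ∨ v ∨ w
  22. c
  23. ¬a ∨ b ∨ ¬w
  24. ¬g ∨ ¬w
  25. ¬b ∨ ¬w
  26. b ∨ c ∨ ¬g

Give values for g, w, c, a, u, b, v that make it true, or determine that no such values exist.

The formula is unsatisfiable.

Case w = True:
  (b ∨ ¬w) forces b = True.
  Clause (¬b ∨ ¬w) is falsified — contradiction.
Case w = False:
  (¬u ∨ w) forces u = False.
  (¬a) forces a = False.
  (¬c ∨ w) forces c = False.
  Clause (c ∨ u) is falsified — contradiction.
Both cases fail, so the formula is unsatisfiable.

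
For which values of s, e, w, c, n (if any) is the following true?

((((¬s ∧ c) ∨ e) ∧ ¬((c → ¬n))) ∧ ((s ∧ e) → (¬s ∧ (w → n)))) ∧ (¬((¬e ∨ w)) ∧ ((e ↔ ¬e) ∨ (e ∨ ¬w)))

s = False, e = True, w = False, c = True, n = True

  (((¬s ∧ c) ∨ e) ∧ ¬((c → ¬n))) ∧ ((s ∧ e) → (¬s ∧ (w → n))) = True
    ((¬s ∧ c) ∨ e) ∧ ¬((c → ¬n)) = True
      (¬s ∧ c) ∨ e = True
        ¬s ∧ c = True
          ¬s = True
      ¬((c → ¬n)) = True
        c → ¬n = False
          ¬n = False
    (s ∧ e) → (¬s ∧ (w → n)) = True
      s ∧ e = False
      ¬s ∧ (w → n) = True
        ¬s = True
        w → n = True
  ¬((¬e ∨ w)) ∧ ((e ↔ ¬e) ∨ (e ∨ ¬w)) = True
    ¬((¬e ∨ w)) = True
      ¬e ∨ w = False
        ¬e = False
    (e ↔ ¬e) ∨ (e ∨ ¬w) = True
      e ↔ ¬e = False
        ¬e = False
      e ∨ ¬w = True
        ¬w = True
Both conjuncts True, so the formula holds.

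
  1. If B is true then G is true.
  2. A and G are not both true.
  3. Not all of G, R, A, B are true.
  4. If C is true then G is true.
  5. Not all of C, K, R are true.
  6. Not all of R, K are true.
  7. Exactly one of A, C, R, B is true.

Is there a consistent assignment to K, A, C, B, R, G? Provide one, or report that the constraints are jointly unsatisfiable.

K = False, A = False, C = False, B = False, R = True, G = True

  (1) B=F ⇒ G: vacuous ✓
  (2) A=F, G=T — not both ✓
  (3) {G, R, A, B}: 2/4 true — not all ✓
  (4) C=F ⇒ G: vacuous ✓
  (5) {C, K, R}: 1/3 true — not all ✓
  (6) {R, K}: 1/2 true — not all ✓
  (7) {A, C, R, B}: 1 true — exactly one ✓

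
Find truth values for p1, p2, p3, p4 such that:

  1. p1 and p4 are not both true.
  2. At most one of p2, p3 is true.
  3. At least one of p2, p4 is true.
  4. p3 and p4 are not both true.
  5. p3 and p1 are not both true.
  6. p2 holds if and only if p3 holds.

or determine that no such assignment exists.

p1: False; p2: False; p3: False; p4: True

  (1) p1=F, p4=T — not both ✓
  (2) {p2, p3}: 0 true — at most one ✓
  (3) {p2, p4}: 1 true — at least one ✓
  (4) p3=F, p4=T — not both ✓
  (5) p3=F, p1=F — not both ✓
  (6) p2=F, p3=F — same ✓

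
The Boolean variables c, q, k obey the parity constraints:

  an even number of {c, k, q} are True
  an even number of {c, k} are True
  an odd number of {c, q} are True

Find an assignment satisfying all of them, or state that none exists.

c = True; q = False; k = True

{c, k, q}: 2 true → even ✓
{c, k}: 2 true → even ✓
{c, q}: 1 true → odd ✓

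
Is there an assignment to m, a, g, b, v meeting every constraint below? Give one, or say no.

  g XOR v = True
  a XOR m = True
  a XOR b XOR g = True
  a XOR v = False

m: False, a: True, g: False, b: False, v: True

g XOR v = F XOR T = True ✓
a XOR m = T XOR F = True ✓
a XOR b XOR g = T XOR F XOR F = True ✓
a XOR v = T XOR T = False ✓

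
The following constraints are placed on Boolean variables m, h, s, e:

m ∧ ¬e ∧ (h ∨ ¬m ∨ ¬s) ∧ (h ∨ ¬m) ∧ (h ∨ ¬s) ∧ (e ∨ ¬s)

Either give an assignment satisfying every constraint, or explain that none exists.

Unit clause (m) forces m = True.
Unit clause (¬e) forces e = False.
In (h ∨ ¬m) only h is left, so h = True.
In (e ∨ ¬s) only ¬s is left, so s = False.
Check each clause:
  (m): m holds.
  (¬e): ¬e holds.
  (h ∨ ¬m ∨ ¬s): h holds.
  (h ∨ ¬m): h holds.
  (h ∨ ¬s): h holds.
  (e ∨ ¬s): ¬s holds.
All clauses satisfied.

m = True, h = True, s = False, e = False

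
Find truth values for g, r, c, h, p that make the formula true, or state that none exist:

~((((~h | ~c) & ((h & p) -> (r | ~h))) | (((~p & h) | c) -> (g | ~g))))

No satisfying assignment exists.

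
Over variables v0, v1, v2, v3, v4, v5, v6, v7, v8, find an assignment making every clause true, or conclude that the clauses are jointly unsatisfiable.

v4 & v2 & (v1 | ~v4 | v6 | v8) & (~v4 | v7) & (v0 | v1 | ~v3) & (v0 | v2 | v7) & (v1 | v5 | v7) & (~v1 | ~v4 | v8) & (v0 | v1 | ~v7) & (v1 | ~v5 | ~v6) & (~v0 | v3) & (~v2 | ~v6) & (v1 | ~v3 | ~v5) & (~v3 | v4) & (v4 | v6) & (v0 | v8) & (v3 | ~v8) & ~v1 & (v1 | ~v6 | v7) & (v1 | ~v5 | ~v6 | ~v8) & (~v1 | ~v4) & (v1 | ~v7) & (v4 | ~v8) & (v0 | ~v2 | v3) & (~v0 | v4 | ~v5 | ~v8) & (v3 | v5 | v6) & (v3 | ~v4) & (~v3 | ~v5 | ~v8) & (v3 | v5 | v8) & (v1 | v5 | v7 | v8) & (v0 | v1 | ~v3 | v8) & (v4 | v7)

Unsatisfiable

Case v1 = True:
  Clause (~v1) is falsified — contradiction.
Case v1 = False:
  (v4) forces v4 = True.
  (v2) forces v2 = True.
  (~v4 | v7) forces v7 = True.
  Clause (v1 | ~v7) is falsified — contradiction.
Both cases fail, so the formula is unsatisfiable.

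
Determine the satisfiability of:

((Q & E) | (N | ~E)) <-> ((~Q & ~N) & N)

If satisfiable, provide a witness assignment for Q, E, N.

Q = False; E = True; N = False

  ((Q & E) | (N | ~E)) <-> ((~Q & ~N) & N) = True
    (Q & E) | (N | ~E) = False
      Q & E = False
      N | ~E = False
        ~E = False
    (~Q & ~N) & N = False
      ~Q & ~N = True
        ~Q = True
        ~N = True
The formula evaluates to True.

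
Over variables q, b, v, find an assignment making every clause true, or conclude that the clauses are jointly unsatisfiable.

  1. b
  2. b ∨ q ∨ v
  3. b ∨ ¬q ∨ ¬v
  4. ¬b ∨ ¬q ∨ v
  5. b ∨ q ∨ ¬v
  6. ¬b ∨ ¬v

Unit clause (b) forces b = True.
In (¬b ∨ ¬v) only ¬v is left, so v = False.
In (¬b ∨ ¬q ∨ v) only ¬q is left, so q = False.
Check each clause:
  (b): b holds.
  (b ∨ q ∨ v): b holds.
  (b ∨ ¬q ∨ ¬v): b holds.
  (¬b ∨ ¬q ∨ v): ¬q holds.
  (b ∨ q ∨ ¬v): b holds.
  (¬b ∨ ¬v): ¬v holds.
All clauses satisfied.

q: False, b: True, v: False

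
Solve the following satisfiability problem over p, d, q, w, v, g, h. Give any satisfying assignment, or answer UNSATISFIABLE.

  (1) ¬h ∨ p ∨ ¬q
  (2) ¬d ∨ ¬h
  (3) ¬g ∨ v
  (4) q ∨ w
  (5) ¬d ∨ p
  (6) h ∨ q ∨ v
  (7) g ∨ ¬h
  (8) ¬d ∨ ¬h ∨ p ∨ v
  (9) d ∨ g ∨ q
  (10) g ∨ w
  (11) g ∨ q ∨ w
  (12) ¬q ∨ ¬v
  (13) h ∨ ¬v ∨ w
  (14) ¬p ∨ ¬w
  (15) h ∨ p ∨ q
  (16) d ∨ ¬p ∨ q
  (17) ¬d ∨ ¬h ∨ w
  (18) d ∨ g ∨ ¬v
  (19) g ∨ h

p: False; d: False; q: False; w: True; v: True; g: True; h: True

Try p = True:
  (¬p ∨ ¬w) forces w = False.
  (q ∨ w) forces q = True.
  (g ∨ w) forces g = True.
  (¬g ∨ v) forces v = True.
  clause (¬q ∨ ¬v) is falsified — backtrack.
So p = False.
  then (¬d ∨ p) forces d = False.
Try q = True:
  (¬h ∨ p ∨ ¬q) forces h = False.
  (¬q ∨ ¬v) forces v = False.
  (¬g ∨ v) forces g = False.
  clause (g ∨ h) is falsified — backtrack.
So q = False.
  then (q ∨ w) forces w = True.
  then (d ∨ g ∨ q) forces g = True.
  then (h ∨ p ∨ q) forces h = True.
  then (¬g ∨ v) forces v = True.
All clauses satisfied.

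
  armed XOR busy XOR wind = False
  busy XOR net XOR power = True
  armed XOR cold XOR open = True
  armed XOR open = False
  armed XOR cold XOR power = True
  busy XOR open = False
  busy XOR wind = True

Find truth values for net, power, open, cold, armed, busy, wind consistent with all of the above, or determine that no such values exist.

net=T; power=T; open=T; cold=T; armed=T; busy=T; wind=F

armed XOR busy XOR wind = T XOR T XOR F = False ✓
busy XOR net XOR power = T XOR T XOR T = True ✓
armed XOR cold XOR open = T XOR T XOR T = True ✓
armed XOR open = T XOR T = False ✓
armed XOR cold XOR power = T XOR T XOR T = True ✓
busy XOR open = T XOR T = False ✓
busy XOR wind = T XOR F = True ✓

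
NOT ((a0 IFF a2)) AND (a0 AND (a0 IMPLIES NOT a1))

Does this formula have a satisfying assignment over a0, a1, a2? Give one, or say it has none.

a0 = True, a1 = False, a2 = False

  NOT ((a0 IFF a2)) = True
    a0 IFF a2 = False
  a0 AND (a0 IMPLIES NOT a1) = True
    a0 IMPLIES NOT a1 = True
      NOT a1 = True
Both conjuncts True, so the formula holds.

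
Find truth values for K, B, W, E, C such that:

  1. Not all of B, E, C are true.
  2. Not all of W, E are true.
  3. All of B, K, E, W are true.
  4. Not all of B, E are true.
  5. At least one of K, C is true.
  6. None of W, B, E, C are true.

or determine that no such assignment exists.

Case B = True:
  Constraint (6) is violated (B=T) — contradiction.
Case B = False:
  Constraint (3) is violated (B=F) — contradiction.
Both cases fail — unsatisfiable.

The formula is unsatisfiable.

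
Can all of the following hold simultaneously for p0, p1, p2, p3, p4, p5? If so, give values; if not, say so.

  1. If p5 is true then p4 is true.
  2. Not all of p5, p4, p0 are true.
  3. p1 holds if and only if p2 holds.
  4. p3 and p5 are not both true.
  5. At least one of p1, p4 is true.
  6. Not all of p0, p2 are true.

p0=T; p1=F; p2=F; p3=T; p4=T; p5=F

  (1) p5=F ⇒ p4: vacuous ✓
  (2) {p5, p4, p0}: 2/3 true — not all ✓
  (3) p1=F, p2=F — same ✓
  (4) p3=T, p5=F — not both ✓
  (5) {p1, p4}: 1 true — at least one ✓
  (6) {p0, p2}: 1/2 true — not all ✓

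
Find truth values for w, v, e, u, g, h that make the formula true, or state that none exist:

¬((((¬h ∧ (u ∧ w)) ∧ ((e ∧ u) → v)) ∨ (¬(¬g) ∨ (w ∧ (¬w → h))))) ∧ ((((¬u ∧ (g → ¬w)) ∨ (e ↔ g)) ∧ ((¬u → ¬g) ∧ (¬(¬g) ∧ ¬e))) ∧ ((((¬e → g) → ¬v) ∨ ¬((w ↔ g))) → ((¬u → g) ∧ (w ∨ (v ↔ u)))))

Case g = True: the conjunct ¬((((¬h ∧ (u ∧ w)) ∧ ((e ∧ u) → v)) ∨ (¬(¬g) ∨ (w ∧ (¬w → h))))) becomes ¬((((¬h ∧ (u ∧ w)) ∧ ((e ∧ u) → v)) ∨ True)) = False.
Case g = False: the conjunct ¬(¬g) becomes ¬(¬False) = False.
Both cases fail — unsatisfiable.

Unsatisfiable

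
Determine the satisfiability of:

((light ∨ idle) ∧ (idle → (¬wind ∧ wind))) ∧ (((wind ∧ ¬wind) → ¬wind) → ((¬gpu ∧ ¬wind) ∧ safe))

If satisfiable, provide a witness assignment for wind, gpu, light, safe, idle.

wind = False; gpu = False; light = True; safe = True; idle = False

  (light ∨ idle) ∧ (idle → (¬wind ∧ wind)) = True
    light ∨ idle = True
    idle → (¬wind ∧ wind) = True
      ¬wind ∧ wind = False
        ¬wind = True
  ((wind ∧ ¬wind) → ¬wind) → ((¬gpu ∧ ¬wind) ∧ safe) = True
    (wind ∧ ¬wind) → ¬wind = True
      wind ∧ ¬wind = False
        ¬wind = True
      ¬wind = True
    (¬gpu ∧ ¬wind) ∧ safe = True
      ¬gpu ∧ ¬wind = True
        ¬gpu = True
        ¬wind = True
Both conjuncts True, so the formula holds.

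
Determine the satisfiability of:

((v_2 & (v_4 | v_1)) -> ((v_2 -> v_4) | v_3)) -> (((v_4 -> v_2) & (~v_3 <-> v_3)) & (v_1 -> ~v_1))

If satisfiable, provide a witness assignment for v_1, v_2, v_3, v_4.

v_1: True, v_2: True, v_3: False, v_4: False

  ((v_2 & (v_4 | v_1)) -> ((v_2 -> v_4) | v_3)) -> (((v_4 -> v_2) & (~v_3 <-> v_3)) & (v_1 -> ~v_1)) = True
    (v_2 & (v_4 | v_1)) -> ((v_2 -> v_4) | v_3) = False
      v_2 & (v_4 | v_1) = True
        v_4 | v_1 = True
      (v_2 -> v_4) | v_3 = False
        v_2 -> v_4 = False
    ((v_4 -> v_2) & (~v_3 <-> v_3)) & (v_1 -> ~v_1) = False
      (v_4 -> v_2) & (~v_3 <-> v_3) = False
        v_4 -> v_2 = True
        ~v_3 <-> v_3 = False
          ~v_3 = True
      v_1 -> ~v_1 = False
        ~v_1 = False
The formula evaluates to True.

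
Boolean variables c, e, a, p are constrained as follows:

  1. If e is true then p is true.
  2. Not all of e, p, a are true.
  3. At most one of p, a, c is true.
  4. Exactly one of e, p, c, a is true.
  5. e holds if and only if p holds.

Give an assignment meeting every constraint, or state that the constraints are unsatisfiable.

c = False, e = False, a = True, p = False

  (1) e=F ⇒ p: vacuous ✓
  (2) {e, p, a}: 1/3 true — not all ✓
  (3) {p, a, c}: 1 true — at most one ✓
  (4) {e, p, c, a}: 1 true — exactly one ✓
  (5) e=F, p=F — same ✓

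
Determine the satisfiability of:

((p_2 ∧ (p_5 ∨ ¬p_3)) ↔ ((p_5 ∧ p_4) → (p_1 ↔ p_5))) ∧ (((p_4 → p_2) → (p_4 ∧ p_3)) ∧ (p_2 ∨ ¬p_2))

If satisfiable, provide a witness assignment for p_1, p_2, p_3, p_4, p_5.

p_1: False, p_2: False, p_3: False, p_4: True, p_5: True

  (p_2 ∧ (p_5 ∨ ¬p_3)) ↔ ((p_5 ∧ p_4) → (p_1 ↔ p_5)) = True
    p_2 ∧ (p_5 ∨ ¬p_3) = False
      p_5 ∨ ¬p_3 = True
        ¬p_3 = True
    (p_5 ∧ p_4) → (p_1 ↔ p_5) = False
      p_5 ∧ p_4 = True
      p_1 ↔ p_5 = False
  ((p_4 → p_2) → (p_4 ∧ p_3)) ∧ (p_2 ∨ ¬p_2) = True
    (p_4 → p_2) → (p_4 ∧ p_3) = True
      p_4 → p_2 = False
      p_4 ∧ p_3 = False
    p_2 ∨ ¬p_2 = True
      ¬p_2 = True
Both conjuncts True, so the formula holds.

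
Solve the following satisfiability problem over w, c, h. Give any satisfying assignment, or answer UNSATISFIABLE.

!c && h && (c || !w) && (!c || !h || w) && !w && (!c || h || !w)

Unit clause (!c) forces c = False.
Unit clause (h) forces h = True.
In (c || !w) only !w is left, so w = False.
All clauses satisfied.

w = False, c = False, h = True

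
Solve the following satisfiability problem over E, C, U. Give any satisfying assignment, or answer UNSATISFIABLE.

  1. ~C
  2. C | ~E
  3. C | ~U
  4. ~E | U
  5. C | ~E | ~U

Unit clause (~C) forces C = False.
In (C | ~E) only ~E is left, so E = False.
In (C | ~U) only ~U is left, so U = False.
Check each clause:
  (~C): ~C holds.
  (C | ~E): ~E holds.
  (C | ~U): ~U holds.
  (~E | U): ~E holds.
  (C | ~E | ~U): ~E holds.
All clauses satisfied.

E=F, C=F, U=F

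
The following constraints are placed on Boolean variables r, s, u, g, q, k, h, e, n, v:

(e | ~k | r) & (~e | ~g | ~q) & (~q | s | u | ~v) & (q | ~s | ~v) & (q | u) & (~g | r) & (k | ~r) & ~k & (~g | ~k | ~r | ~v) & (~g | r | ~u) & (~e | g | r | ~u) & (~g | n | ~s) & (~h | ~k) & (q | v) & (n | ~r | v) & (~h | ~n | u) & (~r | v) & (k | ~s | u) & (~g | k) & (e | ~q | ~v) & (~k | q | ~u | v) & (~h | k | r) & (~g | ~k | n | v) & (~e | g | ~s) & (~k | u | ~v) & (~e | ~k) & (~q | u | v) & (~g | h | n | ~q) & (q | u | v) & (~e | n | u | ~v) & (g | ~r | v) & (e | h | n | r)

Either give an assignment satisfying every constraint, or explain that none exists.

r: False, s: False, u: True, g: False, q: True, k: False, h: False, e: False, n: True, v: False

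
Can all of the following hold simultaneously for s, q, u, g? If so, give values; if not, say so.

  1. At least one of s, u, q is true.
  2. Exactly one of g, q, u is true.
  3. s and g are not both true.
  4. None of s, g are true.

s: False, q: False, u: True, g: False

  (1) {s, u, q}: 1 true — at least one ✓
  (2) {g, q, u}: 1 true — exactly one ✓
  (3) s=F, g=F — not both ✓
  (4) {s, g}: 0 true — none ✓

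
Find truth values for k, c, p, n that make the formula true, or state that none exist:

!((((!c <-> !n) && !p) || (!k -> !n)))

k: False, c: False, p: False, n: True

  !((((!c <-> !n) && !p) || (!k -> !n))) = True
    ((!c <-> !n) && !p) || (!k -> !n) = False
      (!c <-> !n) && !p = False
        !c <-> !n = False
          !c = True
          !n = False
        !p = True
      !k -> !n = False
        !k = True
        !n = False
The formula evaluates to True.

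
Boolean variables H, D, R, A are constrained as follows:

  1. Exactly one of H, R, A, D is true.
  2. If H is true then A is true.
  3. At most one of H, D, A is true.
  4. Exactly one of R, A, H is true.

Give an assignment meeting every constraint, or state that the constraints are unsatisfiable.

H: False; D: False; R: True; A: False

  (1) {H, R, A, D}: 1 true — exactly one ✓
  (2) H=F ⇒ A: vacuous ✓
  (3) {H, D, A}: 0 true — at most one ✓
  (4) {R, A, H}: 1 true — exactly one ✓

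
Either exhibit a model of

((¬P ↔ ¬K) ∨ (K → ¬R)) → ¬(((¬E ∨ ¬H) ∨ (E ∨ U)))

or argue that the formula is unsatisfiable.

H: False, P: False, U: False, R: True, E: True, K: True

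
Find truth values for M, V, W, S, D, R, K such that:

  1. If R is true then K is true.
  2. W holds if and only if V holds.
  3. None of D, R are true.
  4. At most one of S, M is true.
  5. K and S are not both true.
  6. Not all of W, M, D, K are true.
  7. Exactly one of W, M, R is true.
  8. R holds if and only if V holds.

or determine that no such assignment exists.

M = True; V = False; W = False; S = False; D = False; R = False; K = True

  (1) R=F ⇒ K: vacuous ✓
  (2) W=F, V=F — same ✓
  (3) {D, R}: 0 true — none ✓
  (4) {S, M}: 1 true — at most one ✓
  (5) K=T, S=F — not both ✓
  (6) {W, M, D, K}: 2/4 true — not all ✓
  (7) {W, M, R}: 1 true — exactly one ✓
  (8) R=F, V=F — same ✓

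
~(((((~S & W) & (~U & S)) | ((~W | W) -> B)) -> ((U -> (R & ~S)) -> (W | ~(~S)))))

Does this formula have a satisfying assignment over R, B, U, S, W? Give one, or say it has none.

R = False; B = True; U = False; S = False; W = False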